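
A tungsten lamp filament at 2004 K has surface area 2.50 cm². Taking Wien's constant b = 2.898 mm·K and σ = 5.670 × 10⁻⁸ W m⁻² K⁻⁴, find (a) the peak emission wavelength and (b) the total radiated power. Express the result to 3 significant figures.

(a) λ_max = b/T = 2.898×10⁻³/2004 = 1.446×10⁻⁶ m = 1.45×10³ nm.
Area A = 2.50 cm² = 2.50×10⁻⁴ m².
(b) P = σAT⁴ = 5.670×10⁻⁸×2.50×10⁻⁴×(2004)⁴ = 229 W.

λ_max ≈ 1.45×10³ nm; P ≈ 229 W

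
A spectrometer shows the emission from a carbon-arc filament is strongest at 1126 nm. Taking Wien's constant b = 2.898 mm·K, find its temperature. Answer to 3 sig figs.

Wien's law gives T = b/λ_max = (2.898×10⁻³ m·K)/(1.126×10⁻⁶ m) = 2.57×10³ K.

T ≈ 2.57×10³ K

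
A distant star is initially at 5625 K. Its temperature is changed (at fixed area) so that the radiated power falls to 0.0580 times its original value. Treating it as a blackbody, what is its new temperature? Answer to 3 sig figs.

P ∝ T⁴, so T₂/T₁ = (P₂/P₁)^(1/4) = (0.0580)^(1/4) = 0.490746.
T₂ = 5625 × 0.490746 = 2.76×10³ K.

T₂ ≈ 2.76×10³ K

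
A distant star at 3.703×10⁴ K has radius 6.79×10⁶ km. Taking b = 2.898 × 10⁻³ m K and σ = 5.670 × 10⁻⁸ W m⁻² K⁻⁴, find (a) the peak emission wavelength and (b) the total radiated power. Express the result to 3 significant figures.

λ_max ≈ 78.3 nm; P ≈ 6.18×10³¹ W

(a) λ_max = b/T = 2.898×10⁻³/3.703×10⁴ = 7.826×10⁻⁸ m = 78.3 nm.
Surface area A = 4πR² = 4π(6.79×10⁹ m)² = 5.79361×10²⁰ m².
(b) P = σAT⁴ = 5.670×10⁻⁸×5.79361×10²⁰×(3.703×10⁴)⁴ = 6.18×10³¹ W.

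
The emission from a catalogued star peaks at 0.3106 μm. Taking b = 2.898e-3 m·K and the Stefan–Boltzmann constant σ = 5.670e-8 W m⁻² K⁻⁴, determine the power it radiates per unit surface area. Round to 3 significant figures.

Wien's law: T = b/λ_max = 2.898×10⁻³/3.106×10⁻⁷ = 9330.33 K.
Then I = σT⁴ = 5.670×10⁻⁸×(9330.33)⁴ = 4.30×10⁸ W/m².

I ≈ 4.30×10⁸ W/m²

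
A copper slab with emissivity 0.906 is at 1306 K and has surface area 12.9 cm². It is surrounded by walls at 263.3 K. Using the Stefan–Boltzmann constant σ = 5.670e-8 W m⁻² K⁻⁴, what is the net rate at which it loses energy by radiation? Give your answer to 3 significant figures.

Net loss ≈ 192 W

Area A = 12.9 cm² = 1.29×10⁻³ m².
Net radiated power P_net = εσA(T⁴ − T₀⁴) = 0.906×5.670×10⁻⁸×1.29×10⁻³×(1306⁴ − 263.3⁴).
T⁴ − T₀⁴ = 2.90919×10¹² − 4.80622×10⁹ = 2.90438×10¹² K⁴, so P_net = 192 W.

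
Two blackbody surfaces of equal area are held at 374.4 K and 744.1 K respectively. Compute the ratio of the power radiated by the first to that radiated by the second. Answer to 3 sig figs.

P₁/P₂ ≈ 0.0641

With equal areas, P₁/P₂ = (T₁/T₂)⁴ = (374.4/744.1)⁴ = 0.0641.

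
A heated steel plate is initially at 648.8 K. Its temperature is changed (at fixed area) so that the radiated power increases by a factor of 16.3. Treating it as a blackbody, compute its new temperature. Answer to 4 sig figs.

T₂ ≈ 1304 K

P ∝ T⁴, so T₂/T₁ = (P₂/P₁)^(1/4) = (16.3)^(1/4) = 2.00931.
T₂ = 648.8 × 2.00931 = 1304 K.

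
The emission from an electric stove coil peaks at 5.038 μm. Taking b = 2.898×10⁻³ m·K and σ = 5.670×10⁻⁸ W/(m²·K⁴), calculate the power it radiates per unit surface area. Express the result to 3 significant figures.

I ≈ 6.21×10³ W/m²

Wien's law: T = b/λ_max = 2.898×10⁻³/5.038×10⁻⁶ = 575.228 K.
Then I = σT⁴ = 5.670×10⁻⁸×(575.228)⁴ = 6.21×10³ W/m².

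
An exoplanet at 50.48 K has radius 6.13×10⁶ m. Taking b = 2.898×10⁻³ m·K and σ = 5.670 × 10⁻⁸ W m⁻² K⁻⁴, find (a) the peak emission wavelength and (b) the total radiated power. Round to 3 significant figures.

(a) λ_max = b/T = 2.898×10⁻³/50.48 = 5.741×10⁻⁵ m = 57.4 μm.
Surface area A = 4πR² = 4π(6.13×10⁶ m)² = 4.72205×10¹⁴ m².
(b) P = σAT⁴ = 5.670×10⁻⁸×4.72205×10¹⁴×(50.48)⁴ = 1.74×10¹⁴ W.

λ_max ≈ 57.4 μm; P ≈ 1.74×10¹⁴ W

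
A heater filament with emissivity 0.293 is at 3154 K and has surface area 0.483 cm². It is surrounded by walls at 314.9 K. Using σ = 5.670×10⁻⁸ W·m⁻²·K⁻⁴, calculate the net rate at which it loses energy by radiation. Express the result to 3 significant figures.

Area A = 0.483 cm² = 4.83×10⁻⁵ m².
Net radiated power P_net = εσA(T⁴ − T₀⁴) = 0.293×5.670×10⁻⁸×4.83×10⁻⁵×(3154⁴ − 314.9⁴).
T⁴ − T₀⁴ = 9.89571×10¹³ − 9.83310×10⁹ = 9.89473×10¹³ K⁴, so P_net = 79.4 W.

Net loss ≈ 79.4 W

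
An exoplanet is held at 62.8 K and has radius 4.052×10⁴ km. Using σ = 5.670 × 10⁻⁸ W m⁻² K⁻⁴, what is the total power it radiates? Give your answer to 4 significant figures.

P ≈ 1.820×10¹⁶ W

Surface area A = 4πR² = 4π(4.052×10⁷ m)² = 2.06324×10¹⁶ m².
P = σAT⁴ = 5.670×10⁻⁸ × 2.06324×10¹⁶ × (62.8)⁴ = 1.820×10¹⁶ W.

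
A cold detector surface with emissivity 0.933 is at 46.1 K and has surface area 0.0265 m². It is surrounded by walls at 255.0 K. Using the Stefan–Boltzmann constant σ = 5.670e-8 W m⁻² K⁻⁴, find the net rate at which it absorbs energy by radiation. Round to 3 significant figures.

Area A = 0.0265 m².
Net radiated power P_net = εσA(T⁴ − T₀⁴) = 0.933×5.670×10⁻⁸×0.0265×(46.1⁴ − 255.0⁴).
T⁴ − T₀⁴ = 4.51652×10⁶ − 4.22825×10⁹ = -4.22373×10⁹ K⁴, so P_net = -5.92 W — negative, meaning a net gain of 5.92 W.

Net gain ≈ 5.92 W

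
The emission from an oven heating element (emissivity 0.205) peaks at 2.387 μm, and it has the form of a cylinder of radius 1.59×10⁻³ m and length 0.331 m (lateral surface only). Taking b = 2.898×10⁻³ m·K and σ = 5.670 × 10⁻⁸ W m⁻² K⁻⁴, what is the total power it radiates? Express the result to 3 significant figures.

Wien's law: T = b/λ_max = 2.898×10⁻³/2.387×10⁻⁶ = 1214.08 K.
Lateral area A = 2πrL = 2π×1.59×10⁻³×0.331 = 3.30678×10⁻³ m².
Then P = εσAT⁴ = 0.205×5.670×10⁻⁸×3.30678×10⁻³×(1214.08)⁴ = 83.5 W.

P ≈ 83.5 W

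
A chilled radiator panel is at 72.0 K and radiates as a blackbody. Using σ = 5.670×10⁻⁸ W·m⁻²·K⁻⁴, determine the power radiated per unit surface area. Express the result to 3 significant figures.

I ≈ 1.52 W/m²

Stefan–Boltzmann: I = σT⁴ = 5.670×10⁻⁸ × (72.0)⁴ = 1.52 W/m².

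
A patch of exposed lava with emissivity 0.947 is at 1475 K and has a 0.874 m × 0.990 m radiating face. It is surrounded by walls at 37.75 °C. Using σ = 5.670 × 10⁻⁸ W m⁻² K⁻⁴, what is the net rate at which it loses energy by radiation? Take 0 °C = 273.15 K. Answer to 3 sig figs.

Net loss ≈ 2.19×10⁵ W

Surroundings: T = 37.75 °C + 273.15 = 310.90 K.
Area A = 0.874 × 0.990 = 0.86526 m².
Net radiated power P_net = εσA(T⁴ − T₀⁴) = 0.947×5.670×10⁻⁸×0.86526×(1475⁴ − 310.90⁴).
T⁴ − T₀⁴ = 4.73334×10¹² − 9.34293×10⁹ = 4.72400×10¹² K⁴, so P_net = 2.19×10⁵ W.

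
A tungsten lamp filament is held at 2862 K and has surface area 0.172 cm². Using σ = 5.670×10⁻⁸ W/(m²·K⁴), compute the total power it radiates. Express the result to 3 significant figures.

P ≈ 65.4 W

Area A = 0.172 cm² = 1.72×10⁻⁵ m².
P = σAT⁴ = 5.670×10⁻⁸ × 1.72×10⁻⁵ × (2862)⁴ = 65.4 W.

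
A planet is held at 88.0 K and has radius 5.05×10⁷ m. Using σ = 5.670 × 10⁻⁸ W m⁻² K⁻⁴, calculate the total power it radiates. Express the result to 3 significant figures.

P ≈ 1.09×10¹⁷ W

Surface area A = 4πR² = 4π(5.05×10⁷ m)² = 3.20474×10¹⁶ m².
P = σAT⁴ = 5.670×10⁻⁸ × 3.20474×10¹⁶ × (88.0)⁴ = 1.09×10¹⁷ W.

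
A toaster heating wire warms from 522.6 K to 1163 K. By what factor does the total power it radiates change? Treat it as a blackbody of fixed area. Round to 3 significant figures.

P₂/P₁ ≈ 24.5

P ∝ T⁴, so P₂/P₁ = (T₂/T₁)⁴ = (1163/522.6)⁴ = (2.22541)⁴ = 24.5.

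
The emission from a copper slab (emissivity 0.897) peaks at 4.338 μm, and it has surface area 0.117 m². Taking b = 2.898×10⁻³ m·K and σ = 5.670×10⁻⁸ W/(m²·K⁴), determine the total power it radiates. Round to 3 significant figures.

Wien's law: T = b/λ_max = 2.898×10⁻³/4.338×10⁻⁶ = 668.050 K.
Area A = 0.117 m².
Then P = εσAT⁴ = 0.897×5.670×10⁻⁸×0.117×(668.050)⁴ = 1.19×10³ W.

P ≈ 1.19×10³ W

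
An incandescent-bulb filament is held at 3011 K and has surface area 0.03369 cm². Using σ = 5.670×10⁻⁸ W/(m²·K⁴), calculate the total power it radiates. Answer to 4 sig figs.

Area A = 0.03369 cm² = 3.369×10⁻⁶ m².
P = σAT⁴ = 5.670×10⁻⁸ × 3.369×10⁻⁶ × (3011)⁴ = 15.70 W.

P ≈ 15.70 W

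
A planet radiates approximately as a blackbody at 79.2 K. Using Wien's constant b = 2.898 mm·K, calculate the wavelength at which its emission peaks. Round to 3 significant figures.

Wien's displacement law: λ_max = b/T = (2.898×10⁻³ m·K)/(79.2 K) = 3.659×10⁻⁵ m.
That is 36.6 μm, in the infrared range.

λ_max ≈ 36.6 μm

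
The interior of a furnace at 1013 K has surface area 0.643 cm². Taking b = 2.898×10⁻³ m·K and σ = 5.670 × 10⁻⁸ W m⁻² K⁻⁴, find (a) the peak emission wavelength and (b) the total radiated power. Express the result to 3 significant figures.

λ_max ≈ 2.86 μm; P ≈ 3.84 W

(a) λ_max = b/T = 2.898×10⁻³/1013 = 2.861×10⁻⁶ m = 2.86 μm.
Area A = 0.643 cm² = 6.43×10⁻⁵ m².
(b) P = σAT⁴ = 5.670×10⁻⁸×6.43×10⁻⁵×(1013)⁴ = 3.84 W.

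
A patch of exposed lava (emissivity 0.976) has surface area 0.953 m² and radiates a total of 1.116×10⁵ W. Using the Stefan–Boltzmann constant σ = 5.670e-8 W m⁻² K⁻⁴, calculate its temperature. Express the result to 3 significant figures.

T ≈ 1.21×10³ K

Area A = 0.953 m².
P = εσAT⁴ ⇒ T = (P/(εσA))^(1/4) = (1.116×10⁵/(0.976×5.670×10⁻⁸×0.953))^(1/4) = 1.21×10³ K.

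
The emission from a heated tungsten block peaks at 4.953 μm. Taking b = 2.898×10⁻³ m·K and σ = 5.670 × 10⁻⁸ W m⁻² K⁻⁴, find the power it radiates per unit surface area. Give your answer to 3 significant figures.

Wien's law: T = b/λ_max = 2.898×10⁻³/4.953×10⁻⁶ = 585.100 K.
Then I = σT⁴ = 5.670×10⁻⁸×(585.100)⁴ = 6.65×10³ W/m².

I ≈ 6.65×10³ W/m²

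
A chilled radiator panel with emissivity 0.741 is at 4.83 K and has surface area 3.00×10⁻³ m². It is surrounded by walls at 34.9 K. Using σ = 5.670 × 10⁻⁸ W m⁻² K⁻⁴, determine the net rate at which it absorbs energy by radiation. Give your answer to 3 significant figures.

Net gain ≈ 1.87×10⁻⁴ W

Area A = 3.00×10⁻³ m².
Net radiated power P_net = εσA(T⁴ − T₀⁴) = 0.741×5.670×10⁻⁸×3.00×10⁻³×(4.83⁴ − 34.9⁴).
T⁴ − T₀⁴ = 544.238 − 1.48355×10⁶ = -1.48301×10⁶ K⁴, so P_net = -1.87×10⁻⁴ W — negative, meaning a net gain of 1.87×10⁻⁴ W.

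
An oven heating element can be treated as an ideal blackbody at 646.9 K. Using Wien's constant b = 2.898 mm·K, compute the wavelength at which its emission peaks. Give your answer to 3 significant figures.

λ_max ≈ 4.48 μm

Wien's displacement law: λ_max = b/T = (2.898×10⁻³ m·K)/(646.9 K) = 4.480×10⁻⁶ m.
That is 4.48 μm, in the infrared range.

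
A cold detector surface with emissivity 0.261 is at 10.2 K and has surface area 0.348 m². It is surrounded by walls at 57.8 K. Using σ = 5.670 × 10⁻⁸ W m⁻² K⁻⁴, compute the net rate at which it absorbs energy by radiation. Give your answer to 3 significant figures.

Area A = 0.348 m².
Net radiated power P_net = εσA(T⁴ − T₀⁴) = 0.261×5.670×10⁻⁸×0.348×(10.2⁴ − 57.8⁴).
T⁴ − T₀⁴ = 10824.3 − 1.11612×10⁷ = -1.11504×10⁷ K⁴, so P_net = -0.0574 W — negative, meaning a net gain of 0.0574 W.

Net gain ≈ 0.0574 W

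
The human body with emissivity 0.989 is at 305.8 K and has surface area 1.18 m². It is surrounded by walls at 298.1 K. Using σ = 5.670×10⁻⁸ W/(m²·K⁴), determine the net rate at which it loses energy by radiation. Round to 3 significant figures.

Area A = 1.18 m².
Net radiated power P_net = εσA(T⁴ − T₀⁴) = 0.989×5.670×10⁻⁸×1.18×(305.8⁴ − 298.1⁴).
T⁴ − T₀⁴ = 8.74480×10⁹ − 7.89674×10⁹ = 8.48060×10⁸ K⁴, so P_net = 56.1 W.

Net loss ≈ 56.1 W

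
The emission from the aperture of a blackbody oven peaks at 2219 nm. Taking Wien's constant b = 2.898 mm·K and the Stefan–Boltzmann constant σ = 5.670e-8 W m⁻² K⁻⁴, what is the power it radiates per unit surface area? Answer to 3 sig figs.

I ≈ 1.65×10⁵ W/m²

Wien's law: T = b/λ_max = 2.898×10⁻³/2.219×10⁻⁶ = 1305.99 K.
Then I = σT⁴ = 5.670×10⁻⁸×(1305.99)⁴ = 1.65×10⁵ W/m².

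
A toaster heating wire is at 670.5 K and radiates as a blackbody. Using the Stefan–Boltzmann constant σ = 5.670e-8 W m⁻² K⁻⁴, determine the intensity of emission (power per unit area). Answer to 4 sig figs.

Stefan–Boltzmann: I = σT⁴ = 5.670×10⁻⁸ × (670.5)⁴ = 1.146×10⁴ W/m².

I ≈ 1.146×10⁴ W/m²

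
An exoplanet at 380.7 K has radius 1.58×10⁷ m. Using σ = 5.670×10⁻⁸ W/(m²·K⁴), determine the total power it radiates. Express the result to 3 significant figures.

Surface area A = 4πR² = 4π(1.58×10⁷ m)² = 3.13707×10¹⁵ m².
P = σAT⁴ = 5.670×10⁻⁸ × 3.13707×10¹⁵ × (380.7)⁴ = 3.74×10¹⁸ W.

P ≈ 3.74×10¹⁸ W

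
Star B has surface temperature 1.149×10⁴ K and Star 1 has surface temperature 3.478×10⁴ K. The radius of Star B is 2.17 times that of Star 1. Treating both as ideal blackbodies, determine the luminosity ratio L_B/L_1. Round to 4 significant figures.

L ∝ R²T⁴, so L_B/L_1 = (R_B/R_1)²(T_B/T_1)⁴ = (2.17)² × (1.149×10⁴/3.478×10⁴)⁴ = 4.7089 × 0.0119114 = 0.05609.

L_B/L_1 ≈ 0.05609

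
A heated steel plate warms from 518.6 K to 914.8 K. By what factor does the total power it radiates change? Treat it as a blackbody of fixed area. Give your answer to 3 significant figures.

P ∝ T⁴, so P₂/P₁ = (T₂/T₁)⁴ = (914.8/518.6)⁴ = (1.76398)⁴ = 9.68.

P₂/P₁ ≈ 9.68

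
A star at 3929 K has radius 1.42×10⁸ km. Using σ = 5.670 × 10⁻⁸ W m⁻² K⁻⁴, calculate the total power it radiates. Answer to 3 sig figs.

Surface area A = 4πR² = 4π(1.42×10¹¹ m)² = 2.53388×10²³ m².
P = σAT⁴ = 5.670×10⁻⁸ × 2.53388×10²³ × (3929)⁴ = 3.42×10³⁰ W.

P ≈ 3.42×10³⁰ W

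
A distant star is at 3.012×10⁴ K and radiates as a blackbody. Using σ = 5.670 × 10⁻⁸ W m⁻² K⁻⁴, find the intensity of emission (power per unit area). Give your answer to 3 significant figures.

I ≈ 4.67×10¹⁰ W/m²

Stefan–Boltzmann: I = σT⁴ = 5.670×10⁻⁸ × (3.012×10⁴)⁴ = 4.67×10¹⁰ W/m².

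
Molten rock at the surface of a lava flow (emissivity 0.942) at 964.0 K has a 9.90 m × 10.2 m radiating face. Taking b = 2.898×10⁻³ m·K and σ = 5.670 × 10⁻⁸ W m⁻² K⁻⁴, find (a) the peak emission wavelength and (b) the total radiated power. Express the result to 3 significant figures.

(a) λ_max = b/T = 2.898×10⁻³/964.0 = 3.006×10⁻⁶ m = 3.01 μm.
Area A = 9.90 × 10.2 = 100.98 m².
(b) P = εσAT⁴ = 0.942×5.670×10⁻⁸×100.98×(964.0)⁴ = 4.66×10⁶ W.

λ_max ≈ 3.01 μm; P ≈ 4.66×10⁶ W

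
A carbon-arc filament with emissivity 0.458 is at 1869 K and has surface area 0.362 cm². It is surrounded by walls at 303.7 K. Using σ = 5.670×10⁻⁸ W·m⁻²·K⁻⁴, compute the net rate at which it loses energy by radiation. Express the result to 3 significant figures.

Net loss ≈ 11.5 W

Area A = 0.362 cm² = 3.62×10⁻⁵ m².
Net radiated power P_net = εσA(T⁴ − T₀⁴) = 0.458×5.670×10⁻⁸×3.62×10⁻⁵×(1869⁴ − 303.7⁴).
T⁴ − T₀⁴ = 1.22022×10¹³ − 8.50705×10⁹ = 1.21937×10¹³ K⁴, so P_net = 11.5 W.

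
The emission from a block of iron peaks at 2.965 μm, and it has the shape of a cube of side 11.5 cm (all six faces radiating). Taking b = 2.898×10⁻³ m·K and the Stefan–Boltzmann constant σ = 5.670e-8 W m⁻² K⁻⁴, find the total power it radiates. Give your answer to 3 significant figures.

Wien's law: T = b/λ_max = 2.898×10⁻³/2.965×10⁻⁶ = 977.403 K.
Area A = 6s² = 6×(0.115 m)² = 0.07935 m².
Then P = σAT⁴ = 5.670×10⁻⁸×0.07935×(977.403)⁴ = 4.11×10³ W.

P ≈ 4.11×10³ W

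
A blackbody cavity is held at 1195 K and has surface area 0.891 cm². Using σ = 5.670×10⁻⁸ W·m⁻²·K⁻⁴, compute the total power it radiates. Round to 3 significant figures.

P ≈ 10.3 W

Area A = 0.891 cm² = 8.91×10⁻⁵ m².
P = σAT⁴ = 5.670×10⁻⁸ × 8.91×10⁻⁵ × (1195)⁴ = 10.3 W.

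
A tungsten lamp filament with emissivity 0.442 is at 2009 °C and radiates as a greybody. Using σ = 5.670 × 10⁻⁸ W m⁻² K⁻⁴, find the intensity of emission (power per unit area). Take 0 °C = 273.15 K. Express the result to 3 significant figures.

I ≈ 6.80×10⁵ W/m²

T = 2009 °C + 273.15 = 2282.15 K.
Stefan–Boltzmann: I = εσT⁴ = 0.442 × 5.670×10⁻⁸ × (2282.15)⁴ = 6.80×10⁵ W/m².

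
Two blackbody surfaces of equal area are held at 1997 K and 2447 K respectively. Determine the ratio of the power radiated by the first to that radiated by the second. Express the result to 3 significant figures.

P₁/P₂ ≈ 0.444

With equal areas, P₁/P₂ = (T₁/T₂)⁴ = (1997/2447)⁴ = 0.444.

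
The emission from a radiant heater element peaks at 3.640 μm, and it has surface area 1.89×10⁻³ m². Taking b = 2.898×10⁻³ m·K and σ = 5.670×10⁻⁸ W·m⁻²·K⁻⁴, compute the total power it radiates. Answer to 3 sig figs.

P ≈ 43.1 W

Wien's law: T = b/λ_max = 2.898×10⁻³/3.640×10⁻⁶ = 796.154 K.
Area A = 1.89×10⁻³ m².
Then P = σAT⁴ = 5.670×10⁻⁸×1.89×10⁻³×(796.154)⁴ = 43.1 W.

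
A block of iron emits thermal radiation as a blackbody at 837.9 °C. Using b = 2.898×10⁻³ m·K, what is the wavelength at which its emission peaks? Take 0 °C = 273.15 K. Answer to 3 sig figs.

λ_max ≈ 2.61×10³ nm

T = 837.9 °C + 273.15 = 1111.05 K.
Wien's displacement law: λ_max = b/T = (2.898×10⁻³ m·K)/(1111.05 K) = 2.608×10⁻⁶ m.
That is 2.61×10³ nm, in the infrared range.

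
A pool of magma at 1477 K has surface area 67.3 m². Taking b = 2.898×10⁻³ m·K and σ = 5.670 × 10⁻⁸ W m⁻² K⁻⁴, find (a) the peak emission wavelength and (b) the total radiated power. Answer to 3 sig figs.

λ_max ≈ 1.96 μm; P ≈ 1.82×10⁷ W

(a) λ_max = b/T = 2.898×10⁻³/1477 = 1.962×10⁻⁶ m = 1.96 μm.
Area A = 67.3 m².
(b) P = σAT⁴ = 5.670×10⁻⁸×67.3×(1477)⁴ = 1.82×10⁷ W.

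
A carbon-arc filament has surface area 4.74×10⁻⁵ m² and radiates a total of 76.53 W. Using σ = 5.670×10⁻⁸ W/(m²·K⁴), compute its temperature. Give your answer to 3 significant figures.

T ≈ 2.31×10³ K

Area A = 4.74×10⁻⁵ m².
P = σAT⁴ ⇒ T = (P/(σA))^(1/4) = (76.53/(5.670×10⁻⁸×4.74×10⁻⁵))^(1/4) = 2.31×10³ K.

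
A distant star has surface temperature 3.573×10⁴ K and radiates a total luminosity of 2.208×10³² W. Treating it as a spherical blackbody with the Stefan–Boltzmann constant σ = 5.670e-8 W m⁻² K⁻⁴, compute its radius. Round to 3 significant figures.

L = 4πR²σT⁴ ⇒ R = √(L/(4πσT⁴)).
σT⁴ = 9.24092×10¹⁰ W/m², so R = √(2.208×10³²/(4π×9.24092×10¹⁰)) = 1.38×10¹⁰ m.

R ≈ 1.38×10¹⁰ m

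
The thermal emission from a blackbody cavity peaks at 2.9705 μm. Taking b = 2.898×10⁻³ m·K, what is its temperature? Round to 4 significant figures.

Wien's law gives T = b/λ_max = (2.898×10⁻³ m·K)/(2.9705×10⁻⁶ m) = 975.6 K.

T ≈ 975.6 K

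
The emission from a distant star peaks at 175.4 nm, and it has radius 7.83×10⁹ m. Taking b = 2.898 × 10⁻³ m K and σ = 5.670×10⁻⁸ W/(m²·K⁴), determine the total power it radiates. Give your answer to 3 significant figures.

Wien's law: T = b/λ_max = 2.898×10⁻³/1.754×10⁻⁷ = 16522.2 K.
Surface area A = 4πR² = 4π(7.83×10⁹ m)² = 7.70430×10²⁰ m².
Then P = σAT⁴ = 5.670×10⁻⁸×7.70430×10²⁰×(16522.2)⁴ = 3.26×10³⁰ W.

P ≈ 3.26×10³⁰ W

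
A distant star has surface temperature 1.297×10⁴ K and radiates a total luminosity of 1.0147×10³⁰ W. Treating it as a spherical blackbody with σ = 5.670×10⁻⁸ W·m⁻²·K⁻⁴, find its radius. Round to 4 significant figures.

L = 4πR²σT⁴ ⇒ R = √(L/(4πσT⁴)).
σT⁴ = 1.60451×10⁹ W/m², so R = √(1.0147×10³⁰/(4π×1.60451×10⁹)) = 7.094×10⁹ m.

R ≈ 7.094×10⁹ m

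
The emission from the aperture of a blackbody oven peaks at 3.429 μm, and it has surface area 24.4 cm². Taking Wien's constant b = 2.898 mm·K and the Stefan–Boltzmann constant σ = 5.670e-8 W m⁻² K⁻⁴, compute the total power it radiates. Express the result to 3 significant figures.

Wien's law: T = b/λ_max = 2.898×10⁻³/3.429×10⁻⁶ = 845.144 K.
Area A = 24.4 cm² = 2.44×10⁻³ m².
Then P = σAT⁴ = 5.670×10⁻⁸×2.44×10⁻³×(845.144)⁴ = 70.6 W.

P ≈ 70.6 W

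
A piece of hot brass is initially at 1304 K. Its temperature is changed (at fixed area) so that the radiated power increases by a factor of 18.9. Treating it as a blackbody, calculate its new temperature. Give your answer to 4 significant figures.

P ∝ T⁴, so T₂/T₁ = (P₂/P₁)^(1/4) = (18.9)^(1/4) = 2.08505.
T₂ = 1304 × 2.08505 = 2719 K.

T₂ ≈ 2719 K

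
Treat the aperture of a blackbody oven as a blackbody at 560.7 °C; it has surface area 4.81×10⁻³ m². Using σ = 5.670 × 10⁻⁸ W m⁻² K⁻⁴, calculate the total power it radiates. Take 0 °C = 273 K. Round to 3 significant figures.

T = 560.7 °C + 273 = 833.7 K.
Area A = 4.81×10⁻³ m².
P = σAT⁴ = 5.670×10⁻⁸ × 4.81×10⁻³ × (833.7)⁴ = 132 W.

P ≈ 132 W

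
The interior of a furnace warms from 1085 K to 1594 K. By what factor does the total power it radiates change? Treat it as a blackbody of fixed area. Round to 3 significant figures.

P₂/P₁ ≈ 4.66

P ∝ T⁴, so P₂/P₁ = (T₂/T₁)⁴ = (1594/1085)⁴ = (1.46912)⁴ = 4.66.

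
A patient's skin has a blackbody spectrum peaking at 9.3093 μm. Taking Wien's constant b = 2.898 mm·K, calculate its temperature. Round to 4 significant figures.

Wien's law gives T = b/λ_max = (2.898×10⁻³ m·K)/(9.3093×10⁻⁶ m) = 311.3 K.

T ≈ 311.3 K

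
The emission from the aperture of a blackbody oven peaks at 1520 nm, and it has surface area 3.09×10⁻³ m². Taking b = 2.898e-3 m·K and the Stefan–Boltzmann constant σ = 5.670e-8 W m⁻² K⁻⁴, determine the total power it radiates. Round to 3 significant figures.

P ≈ 2.32×10³ W

Wien's law: T = b/λ_max = 2.898×10⁻³/1.520×10⁻⁶ = 1906.58 K.
Area A = 3.09×10⁻³ m².
Then P = σAT⁴ = 5.670×10⁻⁸×3.09×10⁻³×(1906.58)⁴ = 2.32×10³ W.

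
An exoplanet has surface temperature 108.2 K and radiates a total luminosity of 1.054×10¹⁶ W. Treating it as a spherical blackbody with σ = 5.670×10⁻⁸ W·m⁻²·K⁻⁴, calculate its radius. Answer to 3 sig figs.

R ≈ 1.04×10⁷ m

L = 4πR²σT⁴ ⇒ R = √(L/(4πσT⁴)).
σT⁴ = 7.77127 W/m², so R = √(1.054×10¹⁶/(4π×7.77127)) = 1.04×10⁷ m.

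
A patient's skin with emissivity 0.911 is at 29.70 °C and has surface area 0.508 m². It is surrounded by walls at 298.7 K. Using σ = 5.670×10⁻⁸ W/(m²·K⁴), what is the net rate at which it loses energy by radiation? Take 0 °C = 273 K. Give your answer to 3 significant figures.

T = 29.70 °C + 273 = 302.70 K.
Area A = 0.508 m².
Net radiated power P_net = εσA(T⁴ − T₀⁴) = 0.911×5.670×10⁻⁸×0.508×(302.70⁴ − 298.7⁴).
T⁴ − T₀⁴ = 8.39556×10⁹ − 7.96051×10⁹ = 4.35050×10⁸ K⁴, so P_net = 11.4 W.

Net loss ≈ 11.4 W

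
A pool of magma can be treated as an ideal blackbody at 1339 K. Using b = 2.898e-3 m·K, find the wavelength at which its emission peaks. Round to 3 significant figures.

Wien's displacement law: λ_max = b/T = (2.898×10⁻³ m·K)/(1339 K) = 2.164×10⁻⁶ m.
That is 2.16 μm, in the infrared range.

λ_max ≈ 2.16 μm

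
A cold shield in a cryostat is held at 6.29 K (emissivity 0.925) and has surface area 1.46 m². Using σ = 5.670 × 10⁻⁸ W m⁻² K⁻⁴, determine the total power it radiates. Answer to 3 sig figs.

Area A = 1.46 m².
P = εσAT⁴ = 0.925 × 5.670×10⁻⁸ × 1.46 × (6.29)⁴ = 1.20×10⁻⁴ W.

P ≈ 1.20×10⁻⁴ W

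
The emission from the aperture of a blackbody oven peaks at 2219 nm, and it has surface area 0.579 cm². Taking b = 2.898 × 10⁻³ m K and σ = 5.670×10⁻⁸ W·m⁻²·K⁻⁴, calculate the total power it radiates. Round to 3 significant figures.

P ≈ 9.55 W

Wien's law: T = b/λ_max = 2.898×10⁻³/2.219×10⁻⁶ = 1305.99 K.
Area A = 0.579 cm² = 5.79×10⁻⁵ m².
Then P = σAT⁴ = 5.670×10⁻⁸×5.79×10⁻⁵×(1305.99)⁴ = 9.55 W.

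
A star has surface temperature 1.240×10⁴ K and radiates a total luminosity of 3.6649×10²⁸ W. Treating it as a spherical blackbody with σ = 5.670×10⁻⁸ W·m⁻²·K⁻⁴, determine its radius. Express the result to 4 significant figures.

L = 4πR²σT⁴ ⇒ R = √(L/(4πσT⁴)).
σT⁴ = 1.34051×10⁹ W/m², so R = √(3.6649×10²⁸/(4π×1.34051×10⁹)) = 1.475×10⁹ m.

R ≈ 1.475×10⁹ m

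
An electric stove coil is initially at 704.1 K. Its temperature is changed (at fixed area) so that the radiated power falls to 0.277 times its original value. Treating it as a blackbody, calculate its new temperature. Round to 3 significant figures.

T₂ ≈ 511 K

P ∝ T⁴, so T₂/T₁ = (P₂/P₁)^(1/4) = (0.277)^(1/4) = 0.725471.
T₂ = 704.1 × 0.725471 = 511 K.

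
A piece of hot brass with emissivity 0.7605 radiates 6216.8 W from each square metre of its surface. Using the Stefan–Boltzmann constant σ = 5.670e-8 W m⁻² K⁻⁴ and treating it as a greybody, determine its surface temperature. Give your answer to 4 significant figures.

T ≈ 616.2 K

I = εσT⁴, so T = (I/εσ)^(1/4) = (6216.8/(0.7605×5.670×10⁻⁸))^(1/4) = 616.2 K.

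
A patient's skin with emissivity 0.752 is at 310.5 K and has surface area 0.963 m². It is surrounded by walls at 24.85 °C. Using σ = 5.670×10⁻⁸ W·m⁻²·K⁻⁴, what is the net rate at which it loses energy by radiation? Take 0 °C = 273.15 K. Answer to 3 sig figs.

Surroundings: T = 24.85 °C + 273.15 = 298.00 K.
Area A = 0.963 m².
Net radiated power P_net = εσA(T⁴ − T₀⁴) = 0.752×5.670×10⁻⁸×0.963×(310.5⁴ − 298.00⁴).
T⁴ − T₀⁴ = 9.29494×10⁹ − 7.88615×10⁹ = 1.40879×10⁹ K⁴, so P_net = 57.8 W.

Net loss ≈ 57.8 W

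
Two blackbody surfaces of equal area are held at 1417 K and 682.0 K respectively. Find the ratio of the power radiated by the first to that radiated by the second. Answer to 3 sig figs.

With equal areas, P₁/P₂ = (T₁/T₂)⁴ = (1417/682.0)⁴ = 18.6.

P₁/P₂ ≈ 18.6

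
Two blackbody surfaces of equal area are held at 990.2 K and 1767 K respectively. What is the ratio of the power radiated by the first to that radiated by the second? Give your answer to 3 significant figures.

With equal areas, P₁/P₂ = (T₁/T₂)⁴ = (990.2/1767)⁴ = 0.0986.

P₁/P₂ ≈ 0.0986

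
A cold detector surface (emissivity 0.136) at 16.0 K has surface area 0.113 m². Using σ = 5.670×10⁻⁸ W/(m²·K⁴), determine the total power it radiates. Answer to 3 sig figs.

P ≈ 5.71×10⁻⁵ W

Area A = 0.113 m².
P = εσAT⁴ = 0.136 × 5.670×10⁻⁸ × 0.113 × (16.0)⁴ = 5.71×10⁻⁵ W.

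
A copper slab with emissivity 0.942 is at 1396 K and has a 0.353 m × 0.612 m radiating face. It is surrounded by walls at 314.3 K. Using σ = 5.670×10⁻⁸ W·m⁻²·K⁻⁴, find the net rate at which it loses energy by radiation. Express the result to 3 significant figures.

Net loss ≈ 4.37×10⁴ W

Area A = 0.353 × 0.612 = 0.216036 m².
Net radiated power P_net = εσA(T⁴ − T₀⁴) = 0.942×5.670×10⁻⁸×0.216036×(1396⁴ − 314.3⁴).
T⁴ − T₀⁴ = 3.79788×10¹² − 9.75838×10⁹ = 3.78812×10¹² K⁴, so P_net = 4.37×10⁴ W.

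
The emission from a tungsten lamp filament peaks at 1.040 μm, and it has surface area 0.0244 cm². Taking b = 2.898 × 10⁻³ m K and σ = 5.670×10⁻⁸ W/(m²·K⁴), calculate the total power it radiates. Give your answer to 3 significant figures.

P ≈ 8.34 W

Wien's law: T = b/λ_max = 2.898×10⁻³/1.040×10⁻⁶ = 2786.54 K.
Area A = 0.0244 cm² = 2.44×10⁻⁶ m².
Then P = σAT⁴ = 5.670×10⁻⁸×2.44×10⁻⁶×(2786.54)⁴ = 8.34 W.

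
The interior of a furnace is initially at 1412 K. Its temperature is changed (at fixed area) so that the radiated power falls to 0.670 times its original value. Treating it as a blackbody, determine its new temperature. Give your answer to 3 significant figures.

T₂ ≈ 1.28×10³ K

P ∝ T⁴, so T₂/T₁ = (P₂/P₁)^(1/4) = (0.670)^(1/4) = 0.904729.
T₂ = 1412 × 0.904729 = 1.28×10³ K.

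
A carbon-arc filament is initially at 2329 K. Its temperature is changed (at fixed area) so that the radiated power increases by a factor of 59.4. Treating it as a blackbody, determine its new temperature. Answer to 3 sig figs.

T₂ ≈ 6.47×10³ K

P ∝ T⁴, so T₂/T₁ = (P₂/P₁)^(1/4) = (59.4)^(1/4) = 2.77617.
T₂ = 2329 × 2.77617 = 6.47×10³ K.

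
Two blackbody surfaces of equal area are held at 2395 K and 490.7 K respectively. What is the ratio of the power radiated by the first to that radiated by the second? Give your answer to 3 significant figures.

With equal areas, P₁/P₂ = (T₁/T₂)⁴ = (2395/490.7)⁴ = 567.

P₁/P₂ ≈ 567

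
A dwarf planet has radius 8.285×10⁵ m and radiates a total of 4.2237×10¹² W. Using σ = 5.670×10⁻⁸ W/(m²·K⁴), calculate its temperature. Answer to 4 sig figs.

T ≈ 54.21 K

Surface area A = 4πR² = 4π(8.285×10⁵ m)² = 8.62571×10¹² m².
P = σAT⁴ ⇒ T = (P/(σA))^(1/4) = (4.2237×10¹²/(5.670×10⁻⁸×8.62571×10¹²))^(1/4) = 54.21 K.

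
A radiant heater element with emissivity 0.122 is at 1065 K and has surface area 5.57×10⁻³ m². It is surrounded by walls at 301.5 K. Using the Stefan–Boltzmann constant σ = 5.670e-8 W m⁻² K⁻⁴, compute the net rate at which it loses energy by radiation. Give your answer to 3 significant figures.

Net loss ≈ 49.2 W

Area A = 5.57×10⁻³ m².
Net radiated power P_net = εσA(T⁴ − T₀⁴) = 0.122×5.670×10⁻⁸×5.57×10⁻³×(1065⁴ − 301.5⁴).
T⁴ − T₀⁴ = 1.28647×10¹² − 8.26322×10⁹ = 1.27821×10¹² K⁴, so P_net = 49.2 W.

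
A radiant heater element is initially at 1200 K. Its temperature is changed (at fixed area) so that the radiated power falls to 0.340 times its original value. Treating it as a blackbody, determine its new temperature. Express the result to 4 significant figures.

T₂ ≈ 916.3 K

P ∝ T⁴, so T₂/T₁ = (P₂/P₁)^(1/4) = (0.340)^(1/4) = 0.763607.
T₂ = 1200 × 0.763607 = 916.3 K.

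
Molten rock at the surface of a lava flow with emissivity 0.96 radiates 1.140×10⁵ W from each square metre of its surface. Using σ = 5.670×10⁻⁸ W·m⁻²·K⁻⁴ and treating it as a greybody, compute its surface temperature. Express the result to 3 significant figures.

I = εσT⁴, so T = (I/εσ)^(1/4) = (1.140×10⁵/(0.96×5.670×10⁻⁸))^(1/4) = 1.20×10³ K.

T ≈ 1.20×10³ K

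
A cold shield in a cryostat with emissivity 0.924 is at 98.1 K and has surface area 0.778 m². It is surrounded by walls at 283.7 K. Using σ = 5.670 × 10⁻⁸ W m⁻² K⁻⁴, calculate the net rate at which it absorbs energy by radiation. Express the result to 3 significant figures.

Net gain ≈ 260 W

Area A = 0.778 m².
Net radiated power P_net = εσA(T⁴ − T₀⁴) = 0.924×5.670×10⁻⁸×0.778×(98.1⁴ − 283.7⁴).
T⁴ − T₀⁴ = 9.26139×10⁷ − 6.47795×10⁹ = -6.38534×10⁹ K⁴, so P_net = -260 W — negative, meaning a net gain of 260 W.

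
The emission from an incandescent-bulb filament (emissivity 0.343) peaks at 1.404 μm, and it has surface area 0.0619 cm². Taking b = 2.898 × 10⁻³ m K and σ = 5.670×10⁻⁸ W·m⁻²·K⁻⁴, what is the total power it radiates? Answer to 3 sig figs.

Wien's law: T = b/λ_max = 2.898×10⁻³/1.404×10⁻⁶ = 2064.10 K.
Area A = 0.0619 cm² = 6.19×10⁻⁶ m².
Then P = εσAT⁴ = 0.343×5.670×10⁻⁸×6.19×10⁻⁶×(2064.10)⁴ = 2.19 W.

P ≈ 2.19 W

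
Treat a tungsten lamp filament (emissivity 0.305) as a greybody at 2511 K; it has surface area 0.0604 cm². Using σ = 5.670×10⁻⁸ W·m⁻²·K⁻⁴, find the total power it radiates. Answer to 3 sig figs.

P ≈ 4.15 W

Area A = 0.0604 cm² = 6.04×10⁻⁶ m².
P = εσAT⁴ = 0.305 × 5.670×10⁻⁸ × 6.04×10⁻⁶ × (2511)⁴ = 4.15 W.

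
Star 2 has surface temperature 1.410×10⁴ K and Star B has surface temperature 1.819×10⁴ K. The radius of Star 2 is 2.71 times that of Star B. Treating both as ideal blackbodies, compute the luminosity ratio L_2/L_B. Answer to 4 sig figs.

L_2/L_B ≈ 2.651

L ∝ R²T⁴, so L_2/L_B = (R_2/R_B)²(T_2/T_B)⁴ = (2.71)² × (1.410×10⁴/1.819×10⁴)⁴ = 7.3441 × 0.361032 = 2.651.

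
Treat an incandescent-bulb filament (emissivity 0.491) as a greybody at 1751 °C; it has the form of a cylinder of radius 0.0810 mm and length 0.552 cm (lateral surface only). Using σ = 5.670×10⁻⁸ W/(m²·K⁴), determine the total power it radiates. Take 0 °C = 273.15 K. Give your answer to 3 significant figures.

T = 1751 °C + 273.15 = 2024.15 K.
Lateral area A = 2πrL = 2π×8.10×10⁻⁵×5.52×10⁻³ = 2.80934×10⁻⁶ m².
P = εσAT⁴ = 0.491 × 5.670×10⁻⁸ × 2.80934×10⁻⁶ × (2024.15)⁴ = 1.31 W.

P ≈ 1.31 W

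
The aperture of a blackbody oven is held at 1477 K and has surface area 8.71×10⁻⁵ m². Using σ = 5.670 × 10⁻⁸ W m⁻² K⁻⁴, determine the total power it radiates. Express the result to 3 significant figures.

P ≈ 23.5 W

Area A = 8.71×10⁻⁵ m².
P = σAT⁴ = 5.670×10⁻⁸ × 8.71×10⁻⁵ × (1477)⁴ = 23.5 W.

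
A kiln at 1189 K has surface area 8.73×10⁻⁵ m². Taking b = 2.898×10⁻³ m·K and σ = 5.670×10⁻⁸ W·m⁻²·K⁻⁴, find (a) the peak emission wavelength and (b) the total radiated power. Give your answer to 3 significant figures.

λ_max ≈ 2.44 μm; P ≈ 9.89 W

(a) λ_max = b/T = 2.898×10⁻³/1189 = 2.437×10⁻⁶ m = 2.44 μm.
Area A = 8.73×10⁻⁵ m².
(b) P = σAT⁴ = 5.670×10⁻⁸×8.73×10⁻⁵×(1189)⁴ = 9.89 W.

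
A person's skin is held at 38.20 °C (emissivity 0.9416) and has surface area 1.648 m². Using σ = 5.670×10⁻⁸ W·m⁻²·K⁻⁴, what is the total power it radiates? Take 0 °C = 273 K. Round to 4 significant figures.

P ≈ 825.2 W

T = 38.20 °C + 273 = 311.20 K.
Area A = 1.648 m².
P = εσAT⁴ = 0.9416 × 5.670×10⁻⁸ × 1.648 × (311.20)⁴ = 825.2 W.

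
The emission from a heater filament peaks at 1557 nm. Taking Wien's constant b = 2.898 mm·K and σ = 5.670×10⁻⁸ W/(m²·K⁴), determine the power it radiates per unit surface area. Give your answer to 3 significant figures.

I ≈ 6.80×10⁵ W/m²

Wien's law: T = b/λ_max = 2.898×10⁻³/1.557×10⁻⁶ = 1861.27 K.
Then I = σT⁴ = 5.670×10⁻⁸×(1861.27)⁴ = 6.80×10⁵ W/m².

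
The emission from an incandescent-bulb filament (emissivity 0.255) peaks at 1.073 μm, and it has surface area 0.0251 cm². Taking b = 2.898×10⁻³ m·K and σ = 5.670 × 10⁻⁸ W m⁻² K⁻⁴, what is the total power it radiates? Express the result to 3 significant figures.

Wien's law: T = b/λ_max = 2.898×10⁻³/1.073×10⁻⁶ = 2700.84 K.
Area A = 0.0251 cm² = 2.51×10⁻⁶ m².
Then P = εσAT⁴ = 0.255×5.670×10⁻⁸×2.51×10⁻⁶×(2700.84)⁴ = 1.93 W.

P ≈ 1.93 W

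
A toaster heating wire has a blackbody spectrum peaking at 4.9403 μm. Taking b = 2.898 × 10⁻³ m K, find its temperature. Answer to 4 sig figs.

T ≈ 586.6 K

Wien's law gives T = b/λ_max = (2.898×10⁻³ m·K)/(4.9403×10⁻⁶ m) = 586.6 K.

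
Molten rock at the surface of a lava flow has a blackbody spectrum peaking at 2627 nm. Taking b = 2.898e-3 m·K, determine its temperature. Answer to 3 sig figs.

T ≈ 1.10×10³ K

Wien's law gives T = b/λ_max = (2.898×10⁻³ m·K)/(2.627×10⁻⁶ m) = 1.10×10³ K.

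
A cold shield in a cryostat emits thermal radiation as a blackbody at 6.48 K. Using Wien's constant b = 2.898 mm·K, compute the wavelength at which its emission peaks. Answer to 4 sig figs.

λ_max ≈ 4.472×10⁻⁴ m

Wien's displacement law: λ_max = b/T = (2.898×10⁻³ m·K)/(6.48 K) = 4.4722×10⁻⁴ m.
That is 4.472×10⁻⁴ m, in the infrared range.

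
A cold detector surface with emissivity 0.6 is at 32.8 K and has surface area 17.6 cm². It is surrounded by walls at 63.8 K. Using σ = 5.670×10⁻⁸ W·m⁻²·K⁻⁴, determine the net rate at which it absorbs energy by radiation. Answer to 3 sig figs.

Net gain ≈ 9.23×10⁻⁴ W

Area A = 17.6 cm² = 1.76×10⁻³ m².
Net radiated power P_net = εσA(T⁴ − T₀⁴) = 0.6×5.670×10⁻⁸×1.76×10⁻³×(32.8⁴ − 63.8⁴).
T⁴ − T₀⁴ = 1.15743×10⁶ − 1.65685×10⁷ = -1.54111×10⁷ K⁴, so P_net = -9.23×10⁻⁴ W — negative, meaning a net gain of 9.23×10⁻⁴ W.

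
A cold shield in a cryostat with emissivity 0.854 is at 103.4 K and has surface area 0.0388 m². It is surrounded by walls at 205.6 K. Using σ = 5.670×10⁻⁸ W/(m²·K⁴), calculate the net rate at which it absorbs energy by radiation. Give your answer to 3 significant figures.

Area A = 0.0388 m².
Net radiated power P_net = εσA(T⁴ − T₀⁴) = 0.854×5.670×10⁻⁸×0.0388×(103.4⁴ − 205.6⁴).
T⁴ − T₀⁴ = 1.14309×10⁸ − 1.78687×10⁹ = -1.67256×10⁹ K⁴, so P_net = -3.14 W — negative, meaning a net gain of 3.14 W.

Net gain ≈ 3.14 W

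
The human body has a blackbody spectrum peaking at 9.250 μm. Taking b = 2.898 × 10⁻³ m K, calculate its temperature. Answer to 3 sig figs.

Wien's law gives T = b/λ_max = (2.898×10⁻³ m·K)/(9.250×10⁻⁶ m) = 313 K.

T ≈ 313 K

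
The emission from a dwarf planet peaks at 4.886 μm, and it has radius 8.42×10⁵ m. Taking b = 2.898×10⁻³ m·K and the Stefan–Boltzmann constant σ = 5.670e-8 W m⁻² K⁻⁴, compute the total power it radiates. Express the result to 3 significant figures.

P ≈ 6.25×10¹⁶ W

Wien's law: T = b/λ_max = 2.898×10⁻³/4.886×10⁻⁶ = 593.123 K.
Surface area A = 4πR² = 4π(8.42×10⁵ m)² = 8.90910×10¹² m².
Then P = σAT⁴ = 5.670×10⁻⁸×8.90910×10¹²×(593.123)⁴ = 6.25×10¹⁶ W.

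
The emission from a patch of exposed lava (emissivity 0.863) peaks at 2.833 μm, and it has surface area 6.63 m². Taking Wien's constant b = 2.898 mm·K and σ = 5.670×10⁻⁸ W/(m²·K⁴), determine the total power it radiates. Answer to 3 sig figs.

P ≈ 3.55×10⁵ W

Wien's law: T = b/λ_max = 2.898×10⁻³/2.833×10⁻⁶ = 1022.94 K.
Area A = 6.63 m².
Then P = εσAT⁴ = 0.863×5.670×10⁻⁸×6.63×(1022.94)⁴ = 3.55×10⁵ W.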